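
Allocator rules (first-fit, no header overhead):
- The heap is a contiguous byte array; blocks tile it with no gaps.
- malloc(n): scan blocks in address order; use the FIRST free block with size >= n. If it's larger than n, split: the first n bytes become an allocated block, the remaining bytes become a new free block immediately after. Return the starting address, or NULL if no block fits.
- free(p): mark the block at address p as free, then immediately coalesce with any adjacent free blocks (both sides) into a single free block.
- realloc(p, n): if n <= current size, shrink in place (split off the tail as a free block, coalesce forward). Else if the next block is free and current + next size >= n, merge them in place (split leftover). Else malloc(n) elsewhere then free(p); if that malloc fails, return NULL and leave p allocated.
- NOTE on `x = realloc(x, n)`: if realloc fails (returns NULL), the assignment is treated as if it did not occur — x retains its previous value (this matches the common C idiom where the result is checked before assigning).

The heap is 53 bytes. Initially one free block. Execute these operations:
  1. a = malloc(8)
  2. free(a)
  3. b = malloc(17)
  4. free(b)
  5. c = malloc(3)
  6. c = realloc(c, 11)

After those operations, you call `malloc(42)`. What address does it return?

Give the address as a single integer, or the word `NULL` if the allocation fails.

Answer: 11

Derivation:
Op 1: a = malloc(8) -> a = 0; heap: [0-7 ALLOC][8-52 FREE]
Op 2: free(a) -> (freed a); heap: [0-52 FREE]
Op 3: b = malloc(17) -> b = 0; heap: [0-16 ALLOC][17-52 FREE]
Op 4: free(b) -> (freed b); heap: [0-52 FREE]
Op 5: c = malloc(3) -> c = 0; heap: [0-2 ALLOC][3-52 FREE]
Op 6: c = realloc(c, 11) -> c = 0; heap: [0-10 ALLOC][11-52 FREE]
malloc(42): first-fit scan over [0-10 ALLOC][11-52 FREE] -> 11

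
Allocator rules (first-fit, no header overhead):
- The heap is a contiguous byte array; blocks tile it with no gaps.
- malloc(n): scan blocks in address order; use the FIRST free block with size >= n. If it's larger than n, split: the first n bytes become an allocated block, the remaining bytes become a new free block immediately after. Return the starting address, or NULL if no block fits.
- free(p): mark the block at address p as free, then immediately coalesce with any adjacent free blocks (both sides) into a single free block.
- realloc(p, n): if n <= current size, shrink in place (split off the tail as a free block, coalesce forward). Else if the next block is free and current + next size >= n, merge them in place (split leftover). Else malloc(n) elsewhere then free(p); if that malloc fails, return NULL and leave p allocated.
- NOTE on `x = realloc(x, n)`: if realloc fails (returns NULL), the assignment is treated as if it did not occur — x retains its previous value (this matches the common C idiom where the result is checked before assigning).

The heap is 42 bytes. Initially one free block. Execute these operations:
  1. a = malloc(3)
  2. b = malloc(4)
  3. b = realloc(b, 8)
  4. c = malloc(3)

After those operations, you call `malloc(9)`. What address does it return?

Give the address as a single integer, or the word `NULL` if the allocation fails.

Op 1: a = malloc(3) -> a = 0; heap: [0-2 ALLOC][3-41 FREE]
Op 2: b = malloc(4) -> b = 3; heap: [0-2 ALLOC][3-6 ALLOC][7-41 FREE]
Op 3: b = realloc(b, 8) -> b = 3; heap: [0-2 ALLOC][3-10 ALLOC][11-41 FREE]
Op 4: c = malloc(3) -> c = 11; heap: [0-2 ALLOC][3-10 ALLOC][11-13 ALLOC][14-41 FREE]
malloc(9): first-fit scan over [0-2 ALLOC][3-10 ALLOC][11-13 ALLOC][14-41 FREE] -> 14

Answer: 14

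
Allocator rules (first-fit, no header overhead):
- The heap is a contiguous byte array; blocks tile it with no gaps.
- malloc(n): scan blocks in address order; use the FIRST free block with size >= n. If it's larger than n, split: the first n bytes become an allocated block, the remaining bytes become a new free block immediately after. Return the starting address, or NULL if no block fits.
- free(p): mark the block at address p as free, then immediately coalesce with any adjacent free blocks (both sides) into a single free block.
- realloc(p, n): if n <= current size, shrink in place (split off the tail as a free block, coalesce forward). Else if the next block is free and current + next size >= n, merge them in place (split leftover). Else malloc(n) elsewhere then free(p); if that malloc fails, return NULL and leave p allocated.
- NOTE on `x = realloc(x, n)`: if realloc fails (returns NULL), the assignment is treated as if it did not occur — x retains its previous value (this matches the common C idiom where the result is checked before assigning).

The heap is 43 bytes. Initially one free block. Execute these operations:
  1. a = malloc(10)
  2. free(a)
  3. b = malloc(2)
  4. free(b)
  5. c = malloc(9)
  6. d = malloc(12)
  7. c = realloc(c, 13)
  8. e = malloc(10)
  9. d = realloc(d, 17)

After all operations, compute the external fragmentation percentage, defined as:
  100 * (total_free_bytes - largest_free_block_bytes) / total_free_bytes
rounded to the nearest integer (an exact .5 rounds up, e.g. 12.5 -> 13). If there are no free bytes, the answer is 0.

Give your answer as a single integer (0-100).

Op 1: a = malloc(10) -> a = 0; heap: [0-9 ALLOC][10-42 FREE]
Op 2: free(a) -> (freed a); heap: [0-42 FREE]
Op 3: b = malloc(2) -> b = 0; heap: [0-1 ALLOC][2-42 FREE]
Op 4: free(b) -> (freed b); heap: [0-42 FREE]
Op 5: c = malloc(9) -> c = 0; heap: [0-8 ALLOC][9-42 FREE]
Op 6: d = malloc(12) -> d = 9; heap: [0-8 ALLOC][9-20 ALLOC][21-42 FREE]
Op 7: c = realloc(c, 13) -> c = 21; heap: [0-8 FREE][9-20 ALLOC][21-33 ALLOC][34-42 FREE]
Op 8: e = malloc(10) -> e = NULL; heap: [0-8 FREE][9-20 ALLOC][21-33 ALLOC][34-42 FREE]
Op 9: d = realloc(d, 17) -> NULL (d unchanged); heap: [0-8 FREE][9-20 ALLOC][21-33 ALLOC][34-42 FREE]
Free blocks: [9 9] total_free=18 largest=9 -> 100*(18-9)/18 = 900/18 = 50

Answer: 50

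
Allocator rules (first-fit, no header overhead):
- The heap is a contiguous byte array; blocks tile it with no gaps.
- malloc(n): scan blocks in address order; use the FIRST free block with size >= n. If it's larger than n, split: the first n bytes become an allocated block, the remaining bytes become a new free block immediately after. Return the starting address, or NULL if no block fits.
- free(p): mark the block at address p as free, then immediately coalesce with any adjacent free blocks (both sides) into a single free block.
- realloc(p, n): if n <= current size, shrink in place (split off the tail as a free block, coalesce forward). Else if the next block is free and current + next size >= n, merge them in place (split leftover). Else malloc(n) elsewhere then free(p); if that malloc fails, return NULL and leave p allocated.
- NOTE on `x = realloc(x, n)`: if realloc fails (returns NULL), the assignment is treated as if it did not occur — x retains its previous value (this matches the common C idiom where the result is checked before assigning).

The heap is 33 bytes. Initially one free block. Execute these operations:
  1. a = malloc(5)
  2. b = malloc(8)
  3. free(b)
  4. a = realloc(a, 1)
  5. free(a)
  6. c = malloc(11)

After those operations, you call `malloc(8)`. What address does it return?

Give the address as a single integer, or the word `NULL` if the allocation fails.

Answer: 11

Derivation:
Op 1: a = malloc(5) -> a = 0; heap: [0-4 ALLOC][5-32 FREE]
Op 2: b = malloc(8) -> b = 5; heap: [0-4 ALLOC][5-12 ALLOC][13-32 FREE]
Op 3: free(b) -> (freed b); heap: [0-4 ALLOC][5-32 FREE]
Op 4: a = realloc(a, 1) -> a = 0; heap: [0-0 ALLOC][1-32 FREE]
Op 5: free(a) -> (freed a); heap: [0-32 FREE]
Op 6: c = malloc(11) -> c = 0; heap: [0-10 ALLOC][11-32 FREE]
malloc(8): first-fit scan over [0-10 ALLOC][11-32 FREE] -> 11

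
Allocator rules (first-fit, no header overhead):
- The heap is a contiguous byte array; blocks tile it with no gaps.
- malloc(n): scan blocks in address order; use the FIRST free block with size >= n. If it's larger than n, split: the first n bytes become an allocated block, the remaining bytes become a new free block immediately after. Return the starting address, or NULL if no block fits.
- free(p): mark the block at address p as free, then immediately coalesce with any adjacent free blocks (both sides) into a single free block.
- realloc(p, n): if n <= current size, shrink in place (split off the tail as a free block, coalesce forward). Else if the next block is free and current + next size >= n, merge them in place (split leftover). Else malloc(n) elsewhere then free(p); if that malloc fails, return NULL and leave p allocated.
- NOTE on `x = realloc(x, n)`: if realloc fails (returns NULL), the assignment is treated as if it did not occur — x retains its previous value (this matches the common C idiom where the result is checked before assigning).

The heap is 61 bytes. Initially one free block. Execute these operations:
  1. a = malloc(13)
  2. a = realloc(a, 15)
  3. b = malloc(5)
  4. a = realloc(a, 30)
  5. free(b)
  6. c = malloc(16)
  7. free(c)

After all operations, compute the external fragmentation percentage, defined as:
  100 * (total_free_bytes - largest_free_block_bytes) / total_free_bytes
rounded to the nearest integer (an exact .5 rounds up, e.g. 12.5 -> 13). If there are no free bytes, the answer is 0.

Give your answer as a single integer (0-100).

Answer: 35

Derivation:
Op 1: a = malloc(13) -> a = 0; heap: [0-12 ALLOC][13-60 FREE]
Op 2: a = realloc(a, 15) -> a = 0; heap: [0-14 ALLOC][15-60 FREE]
Op 3: b = malloc(5) -> b = 15; heap: [0-14 ALLOC][15-19 ALLOC][20-60 FREE]
Op 4: a = realloc(a, 30) -> a = 20; heap: [0-14 FREE][15-19 ALLOC][20-49 ALLOC][50-60 FREE]
Op 5: free(b) -> (freed b); heap: [0-19 FREE][20-49 ALLOC][50-60 FREE]
Op 6: c = malloc(16) -> c = 0; heap: [0-15 ALLOC][16-19 FREE][20-49 ALLOC][50-60 FREE]
Op 7: free(c) -> (freed c); heap: [0-19 FREE][20-49 ALLOC][50-60 FREE]
Free blocks: [20 11] total_free=31 largest=20 -> 100*(31-20)/31 = 1100/31 ≈ 35.484 -> rounds to 35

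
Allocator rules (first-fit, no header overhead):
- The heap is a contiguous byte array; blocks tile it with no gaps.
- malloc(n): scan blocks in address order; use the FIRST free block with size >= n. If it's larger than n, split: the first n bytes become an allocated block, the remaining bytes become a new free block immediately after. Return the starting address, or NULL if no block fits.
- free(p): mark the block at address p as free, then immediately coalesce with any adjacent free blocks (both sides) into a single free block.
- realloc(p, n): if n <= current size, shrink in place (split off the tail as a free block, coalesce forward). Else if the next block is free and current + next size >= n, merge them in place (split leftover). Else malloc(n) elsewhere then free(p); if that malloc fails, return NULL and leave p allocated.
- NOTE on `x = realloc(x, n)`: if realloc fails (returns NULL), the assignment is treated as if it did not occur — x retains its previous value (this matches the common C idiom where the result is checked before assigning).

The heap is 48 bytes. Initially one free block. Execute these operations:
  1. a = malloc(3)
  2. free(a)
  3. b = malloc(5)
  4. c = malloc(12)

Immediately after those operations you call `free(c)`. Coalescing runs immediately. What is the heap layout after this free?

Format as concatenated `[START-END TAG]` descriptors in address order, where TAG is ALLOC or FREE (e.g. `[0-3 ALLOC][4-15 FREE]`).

Op 1: a = malloc(3) -> a = 0; heap: [0-2 ALLOC][3-47 FREE]
Op 2: free(a) -> (freed a); heap: [0-47 FREE]
Op 3: b = malloc(5) -> b = 0; heap: [0-4 ALLOC][5-47 FREE]
Op 4: c = malloc(12) -> c = 5; heap: [0-4 ALLOC][5-16 ALLOC][17-47 FREE]
free(c): c = 5 -> block [5-16 ALLOC]; mark free, coalesce with adjacent free neighbors -> [0-4 ALLOC][5-47 FREE]

Answer: [0-4 ALLOC][5-47 FREE]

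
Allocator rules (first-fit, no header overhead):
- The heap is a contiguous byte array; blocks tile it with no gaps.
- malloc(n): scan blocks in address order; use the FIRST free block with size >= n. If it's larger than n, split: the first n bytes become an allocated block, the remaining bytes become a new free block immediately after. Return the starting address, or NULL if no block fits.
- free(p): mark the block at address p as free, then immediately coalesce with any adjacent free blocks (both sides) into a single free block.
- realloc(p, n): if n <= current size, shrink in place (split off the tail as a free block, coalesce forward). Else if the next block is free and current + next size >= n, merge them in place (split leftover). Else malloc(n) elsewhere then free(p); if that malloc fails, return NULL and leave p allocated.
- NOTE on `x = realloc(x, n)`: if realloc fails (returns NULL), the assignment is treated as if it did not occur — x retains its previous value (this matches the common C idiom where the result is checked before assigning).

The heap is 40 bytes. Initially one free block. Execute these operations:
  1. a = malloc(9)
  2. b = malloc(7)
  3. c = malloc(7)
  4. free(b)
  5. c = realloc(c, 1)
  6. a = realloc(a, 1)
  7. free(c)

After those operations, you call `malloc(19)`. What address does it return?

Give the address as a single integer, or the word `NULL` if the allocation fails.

Op 1: a = malloc(9) -> a = 0; heap: [0-8 ALLOC][9-39 FREE]
Op 2: b = malloc(7) -> b = 9; heap: [0-8 ALLOC][9-15 ALLOC][16-39 FREE]
Op 3: c = malloc(7) -> c = 16; heap: [0-8 ALLOC][9-15 ALLOC][16-22 ALLOC][23-39 FREE]
Op 4: free(b) -> (freed b); heap: [0-8 ALLOC][9-15 FREE][16-22 ALLOC][23-39 FREE]
Op 5: c = realloc(c, 1) -> c = 16; heap: [0-8 ALLOC][9-15 FREE][16-16 ALLOC][17-39 FREE]
Op 6: a = realloc(a, 1) -> a = 0; heap: [0-0 ALLOC][1-15 FREE][16-16 ALLOC][17-39 FREE]
Op 7: free(c) -> (freed c); heap: [0-0 ALLOC][1-39 FREE]
malloc(19): first-fit scan over [0-0 ALLOC][1-39 FREE] -> 1

Answer: 1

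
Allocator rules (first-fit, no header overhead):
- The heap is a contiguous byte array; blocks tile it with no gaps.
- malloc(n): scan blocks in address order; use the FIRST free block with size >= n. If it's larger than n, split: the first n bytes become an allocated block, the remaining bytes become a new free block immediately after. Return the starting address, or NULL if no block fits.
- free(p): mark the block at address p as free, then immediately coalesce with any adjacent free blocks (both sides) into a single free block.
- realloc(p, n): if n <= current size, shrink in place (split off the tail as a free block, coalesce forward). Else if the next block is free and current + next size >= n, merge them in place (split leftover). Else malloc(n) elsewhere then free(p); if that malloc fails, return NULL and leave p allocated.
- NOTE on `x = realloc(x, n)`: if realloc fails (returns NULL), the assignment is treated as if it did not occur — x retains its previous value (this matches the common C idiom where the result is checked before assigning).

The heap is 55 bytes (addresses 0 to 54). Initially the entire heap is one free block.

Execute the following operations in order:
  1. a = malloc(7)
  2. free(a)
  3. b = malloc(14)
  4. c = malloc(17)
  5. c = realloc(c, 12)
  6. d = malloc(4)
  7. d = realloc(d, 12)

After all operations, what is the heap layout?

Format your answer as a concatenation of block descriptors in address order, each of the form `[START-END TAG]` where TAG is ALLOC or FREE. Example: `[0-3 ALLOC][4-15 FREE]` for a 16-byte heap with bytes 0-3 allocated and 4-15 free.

Answer: [0-13 ALLOC][14-25 ALLOC][26-37 ALLOC][38-54 FREE]

Derivation:
Op 1: a = malloc(7) -> a = 0; heap: [0-6 ALLOC][7-54 FREE]
Op 2: free(a) -> (freed a); heap: [0-54 FREE]
Op 3: b = malloc(14) -> b = 0; heap: [0-13 ALLOC][14-54 FREE]
Op 4: c = malloc(17) -> c = 14; heap: [0-13 ALLOC][14-30 ALLOC][31-54 FREE]
Op 5: c = realloc(c, 12) -> c = 14; heap: [0-13 ALLOC][14-25 ALLOC][26-54 FREE]
Op 6: d = malloc(4) -> d = 26; heap: [0-13 ALLOC][14-25 ALLOC][26-29 ALLOC][30-54 FREE]
Op 7: d = realloc(d, 12) -> d = 26; heap: [0-13 ALLOC][14-25 ALLOC][26-37 ALLOC][38-54 FREE]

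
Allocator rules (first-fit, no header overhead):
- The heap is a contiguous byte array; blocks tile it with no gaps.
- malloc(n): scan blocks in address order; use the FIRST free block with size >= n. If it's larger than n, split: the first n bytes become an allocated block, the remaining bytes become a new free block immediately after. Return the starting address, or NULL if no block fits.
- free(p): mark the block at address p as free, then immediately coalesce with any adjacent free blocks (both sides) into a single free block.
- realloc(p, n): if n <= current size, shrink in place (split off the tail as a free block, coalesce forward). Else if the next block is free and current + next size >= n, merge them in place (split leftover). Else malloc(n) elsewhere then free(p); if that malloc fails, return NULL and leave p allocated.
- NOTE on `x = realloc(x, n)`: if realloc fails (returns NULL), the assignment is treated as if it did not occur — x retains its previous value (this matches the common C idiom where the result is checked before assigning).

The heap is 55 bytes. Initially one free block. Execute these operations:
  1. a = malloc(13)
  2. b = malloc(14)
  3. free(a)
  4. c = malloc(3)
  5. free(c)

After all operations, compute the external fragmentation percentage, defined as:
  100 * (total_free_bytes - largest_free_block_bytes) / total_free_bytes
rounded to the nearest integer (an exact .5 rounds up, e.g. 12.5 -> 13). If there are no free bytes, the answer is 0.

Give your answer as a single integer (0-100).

Answer: 32

Derivation:
Op 1: a = malloc(13) -> a = 0; heap: [0-12 ALLOC][13-54 FREE]
Op 2: b = malloc(14) -> b = 13; heap: [0-12 ALLOC][13-26 ALLOC][27-54 FREE]
Op 3: free(a) -> (freed a); heap: [0-12 FREE][13-26 ALLOC][27-54 FREE]
Op 4: c = malloc(3) -> c = 0; heap: [0-2 ALLOC][3-12 FREE][13-26 ALLOC][27-54 FREE]
Op 5: free(c) -> (freed c); heap: [0-12 FREE][13-26 ALLOC][27-54 FREE]
Free blocks: [13 28] total_free=41 largest=28 -> 100*(41-28)/41 = 1300/41 ≈ 31.707 -> rounds to 32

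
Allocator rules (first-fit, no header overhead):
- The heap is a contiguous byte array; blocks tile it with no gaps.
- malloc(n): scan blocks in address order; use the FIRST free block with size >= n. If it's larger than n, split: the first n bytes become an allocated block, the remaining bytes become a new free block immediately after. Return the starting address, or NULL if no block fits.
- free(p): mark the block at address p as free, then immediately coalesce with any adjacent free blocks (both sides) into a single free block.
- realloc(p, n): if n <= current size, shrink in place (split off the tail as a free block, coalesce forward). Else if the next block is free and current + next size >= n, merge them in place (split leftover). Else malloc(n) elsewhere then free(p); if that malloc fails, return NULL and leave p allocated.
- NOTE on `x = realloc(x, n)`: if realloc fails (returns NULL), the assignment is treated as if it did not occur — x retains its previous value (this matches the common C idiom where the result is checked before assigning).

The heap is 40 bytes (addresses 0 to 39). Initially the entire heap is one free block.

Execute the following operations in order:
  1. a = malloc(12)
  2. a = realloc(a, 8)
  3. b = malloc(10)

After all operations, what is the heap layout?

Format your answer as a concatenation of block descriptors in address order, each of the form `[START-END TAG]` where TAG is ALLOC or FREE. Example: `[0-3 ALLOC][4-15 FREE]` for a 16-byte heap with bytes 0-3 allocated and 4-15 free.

Op 1: a = malloc(12) -> a = 0; heap: [0-11 ALLOC][12-39 FREE]
Op 2: a = realloc(a, 8) -> a = 0; heap: [0-7 ALLOC][8-39 FREE]
Op 3: b = malloc(10) -> b = 8; heap: [0-7 ALLOC][8-17 ALLOC][18-39 FREE]

Answer: [0-7 ALLOC][8-17 ALLOC][18-39 FREE]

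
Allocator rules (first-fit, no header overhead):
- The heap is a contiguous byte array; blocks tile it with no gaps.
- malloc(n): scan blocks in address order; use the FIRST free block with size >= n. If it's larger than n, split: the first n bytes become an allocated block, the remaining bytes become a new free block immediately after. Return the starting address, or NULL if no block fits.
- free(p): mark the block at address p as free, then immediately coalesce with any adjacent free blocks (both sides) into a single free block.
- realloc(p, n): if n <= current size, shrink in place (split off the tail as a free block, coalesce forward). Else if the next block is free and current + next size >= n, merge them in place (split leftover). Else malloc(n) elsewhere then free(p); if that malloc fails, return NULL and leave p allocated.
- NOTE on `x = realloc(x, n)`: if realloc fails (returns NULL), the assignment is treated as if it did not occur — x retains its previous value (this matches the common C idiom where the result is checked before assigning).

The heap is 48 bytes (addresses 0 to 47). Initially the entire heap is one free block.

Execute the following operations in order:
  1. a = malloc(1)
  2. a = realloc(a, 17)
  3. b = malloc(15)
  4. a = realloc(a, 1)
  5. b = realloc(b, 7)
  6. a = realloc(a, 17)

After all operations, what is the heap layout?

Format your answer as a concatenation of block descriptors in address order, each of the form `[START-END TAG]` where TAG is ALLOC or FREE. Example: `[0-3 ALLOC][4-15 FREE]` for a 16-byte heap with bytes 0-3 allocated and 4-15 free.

Answer: [0-16 ALLOC][17-23 ALLOC][24-47 FREE]

Derivation:
Op 1: a = malloc(1) -> a = 0; heap: [0-0 ALLOC][1-47 FREE]
Op 2: a = realloc(a, 17) -> a = 0; heap: [0-16 ALLOC][17-47 FREE]
Op 3: b = malloc(15) -> b = 17; heap: [0-16 ALLOC][17-31 ALLOC][32-47 FREE]
Op 4: a = realloc(a, 1) -> a = 0; heap: [0-0 ALLOC][1-16 FREE][17-31 ALLOC][32-47 FREE]
Op 5: b = realloc(b, 7) -> b = 17; heap: [0-0 ALLOC][1-16 FREE][17-23 ALLOC][24-47 FREE]
Op 6: a = realloc(a, 17) -> a = 0; heap: [0-16 ALLOC][17-23 ALLOC][24-47 FREE]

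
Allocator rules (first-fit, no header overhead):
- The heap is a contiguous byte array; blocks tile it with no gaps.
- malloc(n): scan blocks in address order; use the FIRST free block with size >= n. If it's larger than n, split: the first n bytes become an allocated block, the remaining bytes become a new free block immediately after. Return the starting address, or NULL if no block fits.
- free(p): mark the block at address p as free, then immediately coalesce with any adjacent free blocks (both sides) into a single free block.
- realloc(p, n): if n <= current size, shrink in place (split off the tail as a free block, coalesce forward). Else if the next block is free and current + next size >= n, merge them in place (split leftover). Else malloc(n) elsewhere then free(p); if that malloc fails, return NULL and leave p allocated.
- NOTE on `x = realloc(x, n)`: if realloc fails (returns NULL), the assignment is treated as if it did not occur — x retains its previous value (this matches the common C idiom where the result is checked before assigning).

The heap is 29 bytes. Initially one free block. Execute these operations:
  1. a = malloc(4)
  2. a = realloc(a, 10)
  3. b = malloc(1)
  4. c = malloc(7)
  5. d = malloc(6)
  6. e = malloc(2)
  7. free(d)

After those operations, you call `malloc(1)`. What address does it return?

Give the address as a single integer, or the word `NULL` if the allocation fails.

Op 1: a = malloc(4) -> a = 0; heap: [0-3 ALLOC][4-28 FREE]
Op 2: a = realloc(a, 10) -> a = 0; heap: [0-9 ALLOC][10-28 FREE]
Op 3: b = malloc(1) -> b = 10; heap: [0-9 ALLOC][10-10 ALLOC][11-28 FREE]
Op 4: c = malloc(7) -> c = 11; heap: [0-9 ALLOC][10-10 ALLOC][11-17 ALLOC][18-28 FREE]
Op 5: d = malloc(6) -> d = 18; heap: [0-9 ALLOC][10-10 ALLOC][11-17 ALLOC][18-23 ALLOC][24-28 FREE]
Op 6: e = malloc(2) -> e = 24; heap: [0-9 ALLOC][10-10 ALLOC][11-17 ALLOC][18-23 ALLOC][24-25 ALLOC][26-28 FREE]
Op 7: free(d) -> (freed d); heap: [0-9 ALLOC][10-10 ALLOC][11-17 ALLOC][18-23 FREE][24-25 ALLOC][26-28 FREE]
malloc(1): first-fit scan over [0-9 ALLOC][10-10 ALLOC][11-17 ALLOC][18-23 FREE][24-25 ALLOC][26-28 FREE] -> 18

Answer: 18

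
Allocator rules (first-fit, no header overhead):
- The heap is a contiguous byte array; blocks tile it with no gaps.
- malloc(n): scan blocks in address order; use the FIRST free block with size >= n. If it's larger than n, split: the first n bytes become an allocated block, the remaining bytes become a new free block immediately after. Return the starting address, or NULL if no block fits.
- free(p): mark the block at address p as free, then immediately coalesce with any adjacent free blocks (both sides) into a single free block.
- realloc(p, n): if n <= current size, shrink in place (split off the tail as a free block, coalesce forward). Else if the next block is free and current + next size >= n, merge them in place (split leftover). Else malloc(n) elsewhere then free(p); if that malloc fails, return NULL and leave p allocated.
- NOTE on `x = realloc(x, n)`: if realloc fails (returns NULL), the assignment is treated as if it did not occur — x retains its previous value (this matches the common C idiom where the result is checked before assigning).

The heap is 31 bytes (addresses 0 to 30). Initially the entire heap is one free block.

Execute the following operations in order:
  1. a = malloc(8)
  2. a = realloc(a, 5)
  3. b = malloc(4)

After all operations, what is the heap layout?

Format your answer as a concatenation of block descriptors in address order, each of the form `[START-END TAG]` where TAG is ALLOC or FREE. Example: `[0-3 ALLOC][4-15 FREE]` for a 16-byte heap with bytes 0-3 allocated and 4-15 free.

Answer: [0-4 ALLOC][5-8 ALLOC][9-30 FREE]

Derivation:
Op 1: a = malloc(8) -> a = 0; heap: [0-7 ALLOC][8-30 FREE]
Op 2: a = realloc(a, 5) -> a = 0; heap: [0-4 ALLOC][5-30 FREE]
Op 3: b = malloc(4) -> b = 5; heap: [0-4 ALLOC][5-8 ALLOC][9-30 FREE]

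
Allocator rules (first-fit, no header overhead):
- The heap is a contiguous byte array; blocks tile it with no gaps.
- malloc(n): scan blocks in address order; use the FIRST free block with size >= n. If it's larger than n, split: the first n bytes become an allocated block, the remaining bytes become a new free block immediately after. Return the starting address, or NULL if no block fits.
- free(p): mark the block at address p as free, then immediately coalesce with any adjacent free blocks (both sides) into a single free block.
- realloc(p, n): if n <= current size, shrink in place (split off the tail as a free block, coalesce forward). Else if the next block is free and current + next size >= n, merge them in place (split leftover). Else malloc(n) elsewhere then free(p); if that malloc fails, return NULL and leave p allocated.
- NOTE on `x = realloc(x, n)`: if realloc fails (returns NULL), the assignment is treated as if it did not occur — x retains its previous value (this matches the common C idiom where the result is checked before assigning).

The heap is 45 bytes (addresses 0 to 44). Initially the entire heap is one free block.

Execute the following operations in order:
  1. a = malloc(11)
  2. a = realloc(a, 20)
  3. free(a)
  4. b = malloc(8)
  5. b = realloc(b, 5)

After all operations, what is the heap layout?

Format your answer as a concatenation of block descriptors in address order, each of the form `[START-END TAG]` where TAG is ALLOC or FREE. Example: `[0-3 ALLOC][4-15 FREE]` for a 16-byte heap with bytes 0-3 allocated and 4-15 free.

Op 1: a = malloc(11) -> a = 0; heap: [0-10 ALLOC][11-44 FREE]
Op 2: a = realloc(a, 20) -> a = 0; heap: [0-19 ALLOC][20-44 FREE]
Op 3: free(a) -> (freed a); heap: [0-44 FREE]
Op 4: b = malloc(8) -> b = 0; heap: [0-7 ALLOC][8-44 FREE]
Op 5: b = realloc(b, 5) -> b = 0; heap: [0-4 ALLOC][5-44 FREE]

Answer: [0-4 ALLOC][5-44 FREE]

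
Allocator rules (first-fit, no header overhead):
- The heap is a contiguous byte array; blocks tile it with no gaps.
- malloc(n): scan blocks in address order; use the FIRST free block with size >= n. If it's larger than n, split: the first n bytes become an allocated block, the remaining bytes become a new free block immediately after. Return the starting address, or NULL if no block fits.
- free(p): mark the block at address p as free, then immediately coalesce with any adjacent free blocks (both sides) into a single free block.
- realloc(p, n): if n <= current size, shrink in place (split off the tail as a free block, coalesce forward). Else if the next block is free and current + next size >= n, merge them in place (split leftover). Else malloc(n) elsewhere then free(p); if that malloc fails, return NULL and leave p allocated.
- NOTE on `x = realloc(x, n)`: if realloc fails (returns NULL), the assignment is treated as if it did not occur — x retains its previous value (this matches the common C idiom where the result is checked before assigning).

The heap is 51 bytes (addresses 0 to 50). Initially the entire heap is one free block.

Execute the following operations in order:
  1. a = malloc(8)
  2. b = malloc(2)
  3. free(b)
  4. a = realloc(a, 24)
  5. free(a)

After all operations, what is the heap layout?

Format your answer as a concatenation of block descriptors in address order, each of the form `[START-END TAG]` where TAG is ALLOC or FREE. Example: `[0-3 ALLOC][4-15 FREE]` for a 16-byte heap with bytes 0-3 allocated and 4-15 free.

Answer: [0-50 FREE]

Derivation:
Op 1: a = malloc(8) -> a = 0; heap: [0-7 ALLOC][8-50 FREE]
Op 2: b = malloc(2) -> b = 8; heap: [0-7 ALLOC][8-9 ALLOC][10-50 FREE]
Op 3: free(b) -> (freed b); heap: [0-7 ALLOC][8-50 FREE]
Op 4: a = realloc(a, 24) -> a = 0; heap: [0-23 ALLOC][24-50 FREE]
Op 5: free(a) -> (freed a); heap: [0-50 FREE]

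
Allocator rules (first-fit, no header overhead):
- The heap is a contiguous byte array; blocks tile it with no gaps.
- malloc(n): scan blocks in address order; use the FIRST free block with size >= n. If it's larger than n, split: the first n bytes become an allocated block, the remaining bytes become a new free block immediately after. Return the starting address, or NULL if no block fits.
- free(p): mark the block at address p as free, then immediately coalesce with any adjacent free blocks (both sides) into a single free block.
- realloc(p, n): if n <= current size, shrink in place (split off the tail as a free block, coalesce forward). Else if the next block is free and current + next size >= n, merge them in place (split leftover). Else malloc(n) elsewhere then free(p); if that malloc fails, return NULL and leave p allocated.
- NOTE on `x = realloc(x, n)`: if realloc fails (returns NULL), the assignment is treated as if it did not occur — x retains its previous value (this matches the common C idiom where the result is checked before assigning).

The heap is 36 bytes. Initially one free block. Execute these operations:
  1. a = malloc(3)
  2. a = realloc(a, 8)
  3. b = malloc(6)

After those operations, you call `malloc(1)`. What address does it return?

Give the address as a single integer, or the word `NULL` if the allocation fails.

Op 1: a = malloc(3) -> a = 0; heap: [0-2 ALLOC][3-35 FREE]
Op 2: a = realloc(a, 8) -> a = 0; heap: [0-7 ALLOC][8-35 FREE]
Op 3: b = malloc(6) -> b = 8; heap: [0-7 ALLOC][8-13 ALLOC][14-35 FREE]
malloc(1): first-fit scan over [0-7 ALLOC][8-13 ALLOC][14-35 FREE] -> 14

Answer: 14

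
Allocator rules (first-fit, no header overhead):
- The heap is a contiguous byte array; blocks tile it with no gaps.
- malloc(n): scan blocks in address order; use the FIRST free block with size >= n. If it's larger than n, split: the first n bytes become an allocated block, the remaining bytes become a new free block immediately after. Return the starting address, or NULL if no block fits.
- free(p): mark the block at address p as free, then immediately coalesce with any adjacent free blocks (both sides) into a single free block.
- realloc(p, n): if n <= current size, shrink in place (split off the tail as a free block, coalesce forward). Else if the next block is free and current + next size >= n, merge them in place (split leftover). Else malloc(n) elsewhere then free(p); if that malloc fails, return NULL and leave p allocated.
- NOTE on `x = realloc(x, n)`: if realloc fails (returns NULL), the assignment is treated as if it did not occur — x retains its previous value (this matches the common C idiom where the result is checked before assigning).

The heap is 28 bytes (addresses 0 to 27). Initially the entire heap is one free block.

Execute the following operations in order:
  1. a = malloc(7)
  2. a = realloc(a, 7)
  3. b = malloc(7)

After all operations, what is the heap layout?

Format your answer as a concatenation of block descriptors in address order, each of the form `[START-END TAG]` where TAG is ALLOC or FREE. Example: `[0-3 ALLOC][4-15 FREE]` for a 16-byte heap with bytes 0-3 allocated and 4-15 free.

Answer: [0-6 ALLOC][7-13 ALLOC][14-27 FREE]

Derivation:
Op 1: a = malloc(7) -> a = 0; heap: [0-6 ALLOC][7-27 FREE]
Op 2: a = realloc(a, 7) -> a = 0; heap: [0-6 ALLOC][7-27 FREE]
Op 3: b = malloc(7) -> b = 7; heap: [0-6 ALLOC][7-13 ALLOC][14-27 FREE]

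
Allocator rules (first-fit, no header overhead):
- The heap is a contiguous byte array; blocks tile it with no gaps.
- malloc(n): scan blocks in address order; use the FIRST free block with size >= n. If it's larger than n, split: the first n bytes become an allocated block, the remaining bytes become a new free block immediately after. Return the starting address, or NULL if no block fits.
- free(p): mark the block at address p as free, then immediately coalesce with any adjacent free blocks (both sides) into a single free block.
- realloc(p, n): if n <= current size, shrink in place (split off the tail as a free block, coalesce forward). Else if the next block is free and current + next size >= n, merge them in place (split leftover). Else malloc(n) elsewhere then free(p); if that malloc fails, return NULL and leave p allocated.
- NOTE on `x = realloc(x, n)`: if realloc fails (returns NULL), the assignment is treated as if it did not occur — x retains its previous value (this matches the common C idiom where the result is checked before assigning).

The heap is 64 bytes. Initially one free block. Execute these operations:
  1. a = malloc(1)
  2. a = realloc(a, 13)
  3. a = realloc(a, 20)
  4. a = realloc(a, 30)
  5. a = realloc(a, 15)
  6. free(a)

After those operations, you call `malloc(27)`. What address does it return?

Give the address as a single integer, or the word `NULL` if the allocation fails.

Op 1: a = malloc(1) -> a = 0; heap: [0-0 ALLOC][1-63 FREE]
Op 2: a = realloc(a, 13) -> a = 0; heap: [0-12 ALLOC][13-63 FREE]
Op 3: a = realloc(a, 20) -> a = 0; heap: [0-19 ALLOC][20-63 FREE]
Op 4: a = realloc(a, 30) -> a = 0; heap: [0-29 ALLOC][30-63 FREE]
Op 5: a = realloc(a, 15) -> a = 0; heap: [0-14 ALLOC][15-63 FREE]
Op 6: free(a) -> (freed a); heap: [0-63 FREE]
malloc(27): first-fit scan over [0-63 FREE] -> 0

Answer: 0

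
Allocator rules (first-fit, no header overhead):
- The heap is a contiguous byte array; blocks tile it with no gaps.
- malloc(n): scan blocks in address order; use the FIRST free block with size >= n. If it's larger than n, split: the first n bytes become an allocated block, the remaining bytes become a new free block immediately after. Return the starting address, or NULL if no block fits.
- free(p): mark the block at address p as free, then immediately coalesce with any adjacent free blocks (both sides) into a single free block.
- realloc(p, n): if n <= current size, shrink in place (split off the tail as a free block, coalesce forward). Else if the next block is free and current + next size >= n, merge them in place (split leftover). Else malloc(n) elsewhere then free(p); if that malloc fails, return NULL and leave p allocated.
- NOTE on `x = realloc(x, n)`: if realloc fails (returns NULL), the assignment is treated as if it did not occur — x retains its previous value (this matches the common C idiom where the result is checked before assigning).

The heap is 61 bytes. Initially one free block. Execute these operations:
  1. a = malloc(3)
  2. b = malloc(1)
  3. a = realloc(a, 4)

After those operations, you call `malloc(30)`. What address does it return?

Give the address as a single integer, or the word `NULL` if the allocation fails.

Op 1: a = malloc(3) -> a = 0; heap: [0-2 ALLOC][3-60 FREE]
Op 2: b = malloc(1) -> b = 3; heap: [0-2 ALLOC][3-3 ALLOC][4-60 FREE]
Op 3: a = realloc(a, 4) -> a = 4; heap: [0-2 FREE][3-3 ALLOC][4-7 ALLOC][8-60 FREE]
malloc(30): first-fit scan over [0-2 FREE][3-3 ALLOC][4-7 ALLOC][8-60 FREE] -> 8

Answer: 8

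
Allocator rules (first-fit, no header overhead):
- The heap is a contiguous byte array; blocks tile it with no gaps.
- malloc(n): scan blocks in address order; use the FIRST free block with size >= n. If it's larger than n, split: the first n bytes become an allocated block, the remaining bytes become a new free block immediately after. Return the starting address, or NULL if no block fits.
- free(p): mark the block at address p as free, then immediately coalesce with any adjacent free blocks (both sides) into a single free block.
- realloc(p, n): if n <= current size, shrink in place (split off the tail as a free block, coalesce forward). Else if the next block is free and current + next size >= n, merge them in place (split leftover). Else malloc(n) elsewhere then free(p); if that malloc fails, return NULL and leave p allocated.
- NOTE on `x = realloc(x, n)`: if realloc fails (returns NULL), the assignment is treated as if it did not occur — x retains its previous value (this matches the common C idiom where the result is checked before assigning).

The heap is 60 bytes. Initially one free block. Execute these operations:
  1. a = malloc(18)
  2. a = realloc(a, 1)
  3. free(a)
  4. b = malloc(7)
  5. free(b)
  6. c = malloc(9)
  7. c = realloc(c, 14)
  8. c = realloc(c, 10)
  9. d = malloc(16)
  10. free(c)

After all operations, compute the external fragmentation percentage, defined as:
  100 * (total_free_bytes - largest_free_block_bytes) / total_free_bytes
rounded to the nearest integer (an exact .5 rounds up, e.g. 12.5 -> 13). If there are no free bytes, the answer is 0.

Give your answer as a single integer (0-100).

Answer: 23

Derivation:
Op 1: a = malloc(18) -> a = 0; heap: [0-17 ALLOC][18-59 FREE]
Op 2: a = realloc(a, 1) -> a = 0; heap: [0-0 ALLOC][1-59 FREE]
Op 3: free(a) -> (freed a); heap: [0-59 FREE]
Op 4: b = malloc(7) -> b = 0; heap: [0-6 ALLOC][7-59 FREE]
Op 5: free(b) -> (freed b); heap: [0-59 FREE]
Op 6: c = malloc(9) -> c = 0; heap: [0-8 ALLOC][9-59 FREE]
Op 7: c = realloc(c, 14) -> c = 0; heap: [0-13 ALLOC][14-59 FREE]
Op 8: c = realloc(c, 10) -> c = 0; heap: [0-9 ALLOC][10-59 FREE]
Op 9: d = malloc(16) -> d = 10; heap: [0-9 ALLOC][10-25 ALLOC][26-59 FREE]
Op 10: free(c) -> (freed c); heap: [0-9 FREE][10-25 ALLOC][26-59 FREE]
Free blocks: [10 34] total_free=44 largest=34 -> 100*(44-34)/44 = 1000/44 ≈ 22.727 -> rounds to 23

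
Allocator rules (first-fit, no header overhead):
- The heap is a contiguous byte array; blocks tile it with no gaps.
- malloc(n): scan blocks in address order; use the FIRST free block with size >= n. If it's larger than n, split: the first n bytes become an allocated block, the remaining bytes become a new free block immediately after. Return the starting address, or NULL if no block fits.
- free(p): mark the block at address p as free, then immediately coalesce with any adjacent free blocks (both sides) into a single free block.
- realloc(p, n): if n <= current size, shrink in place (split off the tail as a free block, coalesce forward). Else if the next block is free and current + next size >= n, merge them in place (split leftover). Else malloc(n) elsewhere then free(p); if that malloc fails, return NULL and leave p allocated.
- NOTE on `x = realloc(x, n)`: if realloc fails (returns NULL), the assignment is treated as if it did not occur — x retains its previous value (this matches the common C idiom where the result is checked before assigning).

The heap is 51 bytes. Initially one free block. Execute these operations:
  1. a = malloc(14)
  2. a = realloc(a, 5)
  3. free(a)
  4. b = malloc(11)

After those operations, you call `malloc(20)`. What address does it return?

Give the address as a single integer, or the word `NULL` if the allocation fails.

Op 1: a = malloc(14) -> a = 0; heap: [0-13 ALLOC][14-50 FREE]
Op 2: a = realloc(a, 5) -> a = 0; heap: [0-4 ALLOC][5-50 FREE]
Op 3: free(a) -> (freed a); heap: [0-50 FREE]
Op 4: b = malloc(11) -> b = 0; heap: [0-10 ALLOC][11-50 FREE]
malloc(20): first-fit scan over [0-10 ALLOC][11-50 FREE] -> 11

Answer: 11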